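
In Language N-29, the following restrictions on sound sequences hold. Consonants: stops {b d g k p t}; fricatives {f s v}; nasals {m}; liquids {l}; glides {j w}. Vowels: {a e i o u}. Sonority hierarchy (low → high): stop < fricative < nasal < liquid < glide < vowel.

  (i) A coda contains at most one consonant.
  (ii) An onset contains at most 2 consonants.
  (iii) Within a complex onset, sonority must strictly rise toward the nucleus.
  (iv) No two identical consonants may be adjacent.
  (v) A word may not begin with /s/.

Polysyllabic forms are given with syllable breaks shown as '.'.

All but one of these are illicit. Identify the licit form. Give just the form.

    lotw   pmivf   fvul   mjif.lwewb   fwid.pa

fwid.pa

lotw — violates constraint (i): syllable 1 coda /tw/ has 2 consonants (> 1) → illicit
pmivf — violates constraint (i): syllable 1 coda /vf/ has 2 consonants (> 1) → illicit
fvul — violates constraint (iii): syllable 1 onset /fv/: /f/ (fricative, 2) → /v/ (fricative, 2) does not rise → illicit
mjif.lwewb — violates constraint (i): syllable 2 coda /wb/ has 2 consonants (> 1) → illicit
fwid.pa — σ1 onset /fw/ (2→5 rises), coda /d/ ok; σ2 onset /p/, coda /∅/ ok → licit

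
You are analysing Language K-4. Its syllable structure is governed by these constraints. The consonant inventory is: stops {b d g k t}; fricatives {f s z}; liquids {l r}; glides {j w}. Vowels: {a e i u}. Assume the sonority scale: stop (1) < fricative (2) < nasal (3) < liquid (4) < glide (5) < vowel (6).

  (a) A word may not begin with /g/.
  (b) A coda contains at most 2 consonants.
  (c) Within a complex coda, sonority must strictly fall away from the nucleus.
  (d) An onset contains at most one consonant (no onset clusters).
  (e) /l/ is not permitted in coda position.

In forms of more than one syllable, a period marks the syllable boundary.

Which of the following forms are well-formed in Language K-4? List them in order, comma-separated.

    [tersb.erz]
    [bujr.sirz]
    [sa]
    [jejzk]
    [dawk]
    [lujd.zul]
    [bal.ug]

[tersb.erz] — violates constraint (b): syllable 1 coda /rsb/ has 3 consonants (> 2) → ill-formed
[bujr.sirz] — σ1 onset /b/, coda /jr/ (5→4 falls) ok; σ2 onset /s/, coda /rz/ (4→2 falls) ok → well-formed
[sa] — σ1 onset /s/, coda /∅/ ok → well-formed
[jejzk] — violates constraint (b): syllable 1 coda /jzk/ has 3 consonants (> 2) → ill-formed
[dawk] — σ1 onset /d/, coda /wk/ (5→1 falls) ok → well-formed
[lujd.zul] — violates constraint (e): syllable 2 coda contains /l/ → ill-formed
[bal.ug] — violates constraint (e): syllable 1 coda contains /l/ → ill-formed

[bujr.sirz], [sa], [dawk]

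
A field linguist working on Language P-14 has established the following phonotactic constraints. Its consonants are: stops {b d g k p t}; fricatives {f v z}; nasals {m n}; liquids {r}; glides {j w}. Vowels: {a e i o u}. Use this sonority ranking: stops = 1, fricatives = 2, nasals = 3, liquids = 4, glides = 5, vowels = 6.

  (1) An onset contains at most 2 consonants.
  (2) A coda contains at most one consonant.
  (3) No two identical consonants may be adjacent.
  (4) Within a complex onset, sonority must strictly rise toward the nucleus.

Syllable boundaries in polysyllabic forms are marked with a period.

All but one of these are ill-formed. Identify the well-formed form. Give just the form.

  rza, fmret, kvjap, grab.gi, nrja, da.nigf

grab.gi

rza — violates constraint 4: syllable 1 onset /rz/: /r/ (liquid, 4) → /z/ (fricative, 2) does not rise → ill-formed
fmret — violates constraint 1: syllable 1 onset /fmr/ has 3 consonants (> 2) → ill-formed
kvjap — violates constraint 1: syllable 1 onset /kvj/ has 3 consonants (> 2) → ill-formed
grab.gi — σ1 onset /gr/ (1→4 rises), coda /b/ ok; σ2 onset /g/, coda /∅/ ok → well-formed
nrja — violates constraint 1: syllable 1 onset /nrj/ has 3 consonants (> 2) → ill-formed
da.nigf — violates constraint 2: syllable 2 coda /gf/ has 2 consonants (> 1) → ill-formed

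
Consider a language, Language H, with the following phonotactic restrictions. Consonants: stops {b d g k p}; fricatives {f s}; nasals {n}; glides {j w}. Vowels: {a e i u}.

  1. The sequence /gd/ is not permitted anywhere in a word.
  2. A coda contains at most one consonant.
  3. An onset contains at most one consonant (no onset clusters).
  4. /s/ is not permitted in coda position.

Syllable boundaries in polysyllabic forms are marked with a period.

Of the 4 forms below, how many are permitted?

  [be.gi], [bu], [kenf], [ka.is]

[be.gi] — σ1 onset /b/, coda /∅/ ok; σ2 onset /g/, coda /∅/ ok → permitted
[bu] — σ1 onset /b/, coda /∅/ ok → permitted
[kenf] — violates constraint 2: syllable 1 coda /nf/ has 2 consonants (> 1) → not permitted
[ka.is] — violates constraint 4: syllable 2 coda contains /s/ → not permitted
Permitted: [be.gi], [bu] → 2.

2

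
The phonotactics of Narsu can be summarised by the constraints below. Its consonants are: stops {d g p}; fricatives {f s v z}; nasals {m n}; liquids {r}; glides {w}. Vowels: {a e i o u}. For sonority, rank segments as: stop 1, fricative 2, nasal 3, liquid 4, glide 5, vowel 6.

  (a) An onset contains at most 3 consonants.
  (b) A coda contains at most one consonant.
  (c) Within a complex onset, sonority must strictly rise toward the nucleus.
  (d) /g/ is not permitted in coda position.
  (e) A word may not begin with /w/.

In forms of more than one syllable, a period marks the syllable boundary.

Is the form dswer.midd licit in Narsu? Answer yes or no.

dswer.midd — violates constraint (b): syllable 2 coda /dd/ has 2 consonants (> 1) → illicit

no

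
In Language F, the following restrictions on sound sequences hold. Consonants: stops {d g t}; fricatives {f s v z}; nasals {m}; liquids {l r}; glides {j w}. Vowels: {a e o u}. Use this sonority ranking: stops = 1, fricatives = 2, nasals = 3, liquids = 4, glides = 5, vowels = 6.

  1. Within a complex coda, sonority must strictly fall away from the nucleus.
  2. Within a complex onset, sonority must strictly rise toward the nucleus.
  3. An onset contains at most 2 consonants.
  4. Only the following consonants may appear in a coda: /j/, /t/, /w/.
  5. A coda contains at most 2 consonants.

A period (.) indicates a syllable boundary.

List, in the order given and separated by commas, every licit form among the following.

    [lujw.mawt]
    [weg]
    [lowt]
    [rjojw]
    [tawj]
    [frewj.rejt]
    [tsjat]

[lujw.mawt] — violates constraint 1: syllable 1 coda /jw/: /j/ (glide, 5) → /w/ (glide, 5) does not fall → illicit
[weg] — violates constraint 4: syllable 1 coda contains /g/, which is not a licensed coda consonant → illicit
[lowt] — σ1 onset /l/, coda /wt/ (5→1 falls) ok → licit
[rjojw] — violates constraint 1: syllable 1 coda /jw/: /j/ (glide, 5) → /w/ (glide, 5) does not fall → illicit
[tawj] — violates constraint 1: syllable 1 coda /wj/: /w/ (glide, 5) → /j/ (glide, 5) does not fall → illicit
[frewj.rejt] — violates constraint 1: syllable 1 coda /wj/: /w/ (glide, 5) → /j/ (glide, 5) does not fall → illicit
[tsjat] — violates constraint 3: syllable 1 onset /tsj/ has 3 consonants (> 2) → illicit

[lowt]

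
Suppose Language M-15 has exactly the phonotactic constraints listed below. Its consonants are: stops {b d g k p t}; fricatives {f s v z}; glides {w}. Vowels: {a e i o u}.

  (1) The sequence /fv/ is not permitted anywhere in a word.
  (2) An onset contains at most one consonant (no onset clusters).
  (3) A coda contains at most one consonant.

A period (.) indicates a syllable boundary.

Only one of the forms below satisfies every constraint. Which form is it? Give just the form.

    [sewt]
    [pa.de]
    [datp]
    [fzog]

[sewt] — violates constraint 3: syllable 1 coda /wt/ has 2 consonants (> 1) → ill-formed
[pa.de] — σ1 onset /p/, coda /∅/ ok; σ2 onset /d/, coda /∅/ ok → well-formed
[datp] — violates constraint 3: syllable 1 coda /tp/ has 2 consonants (> 1) → ill-formed
[fzog] — violates constraint 2: syllable 1 onset /fz/ has 2 consonants (> 1) → ill-formed

[pa.de]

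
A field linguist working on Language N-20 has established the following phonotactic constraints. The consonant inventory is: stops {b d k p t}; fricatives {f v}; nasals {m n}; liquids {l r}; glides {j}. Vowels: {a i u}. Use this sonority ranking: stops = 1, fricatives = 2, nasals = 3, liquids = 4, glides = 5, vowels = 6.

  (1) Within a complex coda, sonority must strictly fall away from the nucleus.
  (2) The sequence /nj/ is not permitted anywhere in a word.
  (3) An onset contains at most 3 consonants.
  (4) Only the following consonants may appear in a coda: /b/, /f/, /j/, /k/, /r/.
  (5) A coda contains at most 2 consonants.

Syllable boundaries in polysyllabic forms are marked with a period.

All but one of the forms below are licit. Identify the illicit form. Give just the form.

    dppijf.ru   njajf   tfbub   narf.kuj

njajf

dppijf.ru — σ1 onset /dpp/ (3C), coda /jf/ (5→2 falls) ok; σ2 onset /r/, coda /∅/ ok → licit
njajf — violates constraint 2: contains banned sequence /nj/ → illicit
tfbub — σ1 onset /tfb/ (3C), coda /b/ ok → licit
narf.kuj — σ1 onset /n/, coda /rf/ (4→2 falls) ok; σ2 onset /k/, coda /j/ ok → licit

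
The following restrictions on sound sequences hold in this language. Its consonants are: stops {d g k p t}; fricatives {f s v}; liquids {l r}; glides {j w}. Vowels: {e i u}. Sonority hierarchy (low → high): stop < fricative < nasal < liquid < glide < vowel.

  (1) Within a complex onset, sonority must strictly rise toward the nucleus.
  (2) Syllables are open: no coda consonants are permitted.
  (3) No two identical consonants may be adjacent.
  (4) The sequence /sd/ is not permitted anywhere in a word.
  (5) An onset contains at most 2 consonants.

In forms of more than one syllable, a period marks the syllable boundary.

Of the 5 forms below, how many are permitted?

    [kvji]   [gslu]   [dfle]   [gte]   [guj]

0

[kvji] — violates constraint 5: syllable 1 onset /kvj/ has 3 consonants (> 2) → not permitted
[gslu] — violates constraint 5: syllable 1 onset /gsl/ has 3 consonants (> 2) → not permitted
[dfle] — violates constraint 5: syllable 1 onset /dfl/ has 3 consonants (> 2) → not permitted
[gte] — violates constraint 1: syllable 1 onset /gt/: /g/ (stop, 1) → /t/ (stop, 1) does not rise → not permitted
[guj] — violates constraint 2: syllable 1 coda /j/ has 1 consonant (> 0) → not permitted
No form is permitted → 0.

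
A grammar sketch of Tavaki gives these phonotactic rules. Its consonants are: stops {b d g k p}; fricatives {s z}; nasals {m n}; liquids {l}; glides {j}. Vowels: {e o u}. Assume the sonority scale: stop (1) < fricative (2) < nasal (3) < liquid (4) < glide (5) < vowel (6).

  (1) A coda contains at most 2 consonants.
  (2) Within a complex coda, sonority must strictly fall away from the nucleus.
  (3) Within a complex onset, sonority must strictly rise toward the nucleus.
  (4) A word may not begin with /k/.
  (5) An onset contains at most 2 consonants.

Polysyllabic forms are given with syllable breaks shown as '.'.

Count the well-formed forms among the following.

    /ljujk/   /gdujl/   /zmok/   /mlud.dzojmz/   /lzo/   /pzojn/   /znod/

/ljujk/ — σ1 onset /lj/ (4→5 rises), coda /jk/ (5→1 falls) ok → well-formed
/gdujl/ — violates constraint 3: syllable 1 onset /gd/: /g/ (stop, 1) → /d/ (stop, 1) does not rise → ill-formed
/zmok/ — σ1 onset /zm/ (2→3 rises), coda /k/ ok → well-formed
/mlud.dzojmz/ — violates constraint 1: syllable 2 coda /jmz/ has 3 consonants (> 2) → ill-formed
/lzo/ — violates constraint 3: syllable 1 onset /lz/: /l/ (liquid, 4) → /z/ (fricative, 2) does not rise → ill-formed
/pzojn/ — σ1 onset /pz/ (1→2 rises), coda /jn/ (5→3 falls) ok → well-formed
/znod/ — σ1 onset /zn/ (2→3 rises), coda /d/ ok → well-formed
Well-formed: /ljujk/, /zmok/, /pzojn/, /znod/ → 4.

4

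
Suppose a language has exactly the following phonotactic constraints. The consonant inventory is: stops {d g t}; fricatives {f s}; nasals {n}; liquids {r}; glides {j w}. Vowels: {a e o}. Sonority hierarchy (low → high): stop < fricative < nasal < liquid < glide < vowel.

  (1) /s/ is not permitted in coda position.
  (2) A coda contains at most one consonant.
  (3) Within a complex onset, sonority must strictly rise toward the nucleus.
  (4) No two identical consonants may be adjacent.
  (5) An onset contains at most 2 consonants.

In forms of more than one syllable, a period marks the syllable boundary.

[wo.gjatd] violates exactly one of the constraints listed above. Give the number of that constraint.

2

[wo.gjatd]: syllable 2 coda /td/ has 2 consonants (> 1).
This is a violation of constraint 2: "A coda contains at most one consonant."
The remaining constraints (1, 3, 4, 5) are satisfied.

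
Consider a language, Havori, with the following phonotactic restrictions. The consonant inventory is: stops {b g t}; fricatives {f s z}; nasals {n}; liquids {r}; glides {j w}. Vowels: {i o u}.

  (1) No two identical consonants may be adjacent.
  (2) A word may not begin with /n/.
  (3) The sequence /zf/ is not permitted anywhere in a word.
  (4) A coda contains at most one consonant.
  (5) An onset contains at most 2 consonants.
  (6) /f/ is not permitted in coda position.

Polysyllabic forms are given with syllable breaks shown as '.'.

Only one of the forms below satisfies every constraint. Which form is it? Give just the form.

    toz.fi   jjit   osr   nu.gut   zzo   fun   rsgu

toz.fi — violates constraint 3: contains banned sequence /zf/ → not permitted
jjit — violates constraint 1: adjacent identical consonants /jj/ → not permitted
osr — violates constraint 4: syllable 1 coda /sr/ has 2 consonants (> 1) → not permitted
nu.gut — violates constraint 2: word begins with /n/ → not permitted
zzo — violates constraint 1: adjacent identical consonants /zz/ → not permitted
fun — σ1 onset /f/, coda /n/ ok → permitted
rsgu — violates constraint 5: syllable 1 onset /rsg/ has 3 consonants (> 2) → not permitted

fun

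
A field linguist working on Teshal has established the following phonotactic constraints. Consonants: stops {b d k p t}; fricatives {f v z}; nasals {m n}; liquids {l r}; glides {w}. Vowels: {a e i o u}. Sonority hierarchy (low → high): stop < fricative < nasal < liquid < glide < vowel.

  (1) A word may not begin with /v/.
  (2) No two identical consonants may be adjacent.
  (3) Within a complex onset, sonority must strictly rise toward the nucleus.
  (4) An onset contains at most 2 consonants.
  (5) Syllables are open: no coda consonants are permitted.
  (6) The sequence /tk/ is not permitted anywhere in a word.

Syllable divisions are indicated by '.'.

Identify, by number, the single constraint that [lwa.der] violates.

[lwa.der]: syllable 2 coda /r/ has 1 consonant (> 0).
This is a violation of constraint 5: "Syllables are open: no coda consonants are permitted."
The remaining constraints (1, 2, 3, 4, 6) are satisfied.

5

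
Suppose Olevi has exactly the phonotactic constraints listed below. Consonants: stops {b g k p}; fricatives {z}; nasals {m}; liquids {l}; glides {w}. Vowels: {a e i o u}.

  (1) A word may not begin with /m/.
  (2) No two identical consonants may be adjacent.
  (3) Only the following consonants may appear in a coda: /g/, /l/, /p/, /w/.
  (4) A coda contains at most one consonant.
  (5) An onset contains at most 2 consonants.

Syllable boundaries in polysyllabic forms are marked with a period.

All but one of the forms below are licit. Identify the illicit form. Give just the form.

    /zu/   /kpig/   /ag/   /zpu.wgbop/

/zu/ — σ1 onset /z/, coda /∅/ ok → licit
/kpig/ — σ1 onset /kp/ (2C), coda /g/ ok → licit
/ag/ — σ1 onset /∅/, coda /g/ ok → licit
/zpu.wgbop/ — violates constraint 5: syllable 2 onset /wgb/ has 3 consonants (> 2) → illicit

/zpu.wgbop/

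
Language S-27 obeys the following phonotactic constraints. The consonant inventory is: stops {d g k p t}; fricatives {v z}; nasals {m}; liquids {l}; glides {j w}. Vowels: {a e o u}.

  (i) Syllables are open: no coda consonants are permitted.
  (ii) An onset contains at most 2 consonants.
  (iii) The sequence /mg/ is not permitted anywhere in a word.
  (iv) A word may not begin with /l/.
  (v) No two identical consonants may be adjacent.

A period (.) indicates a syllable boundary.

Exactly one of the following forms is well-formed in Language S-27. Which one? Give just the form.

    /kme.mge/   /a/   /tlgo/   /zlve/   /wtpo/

/a/

/kme.mge/ — violates constraint (iii): contains banned sequence /mg/ → ill-formed
/a/ — σ1 onset /∅/, coda /∅/ ok → well-formed
/tlgo/ — violates constraint (ii): syllable 1 onset /tlg/ has 3 consonants (> 2) → ill-formed
/zlve/ — violates constraint (ii): syllable 1 onset /zlv/ has 3 consonants (> 2) → ill-formed
/wtpo/ — violates constraint (ii): syllable 1 onset /wtp/ has 3 consonants (> 2) → ill-formed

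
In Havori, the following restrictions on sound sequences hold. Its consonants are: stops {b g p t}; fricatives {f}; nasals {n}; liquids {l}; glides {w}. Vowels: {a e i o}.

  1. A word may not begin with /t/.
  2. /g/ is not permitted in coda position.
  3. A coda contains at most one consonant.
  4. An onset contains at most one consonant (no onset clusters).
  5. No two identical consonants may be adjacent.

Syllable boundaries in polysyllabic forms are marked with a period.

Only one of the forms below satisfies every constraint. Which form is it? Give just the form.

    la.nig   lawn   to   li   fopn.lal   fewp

la.nig — violates constraint 2: syllable 2 coda contains /g/ → ill-formed
lawn — violates constraint 3: syllable 1 coda /wn/ has 2 consonants (> 1) → ill-formed
to — violates constraint 1: word begins with /t/ → ill-formed
li — σ1 onset /l/, coda /∅/ ok → well-formed
fopn.lal — violates constraint 3: syllable 1 coda /pn/ has 2 consonants (> 1) → ill-formed
fewp — violates constraint 3: syllable 1 coda /wp/ has 2 consonants (> 1) → ill-formed

li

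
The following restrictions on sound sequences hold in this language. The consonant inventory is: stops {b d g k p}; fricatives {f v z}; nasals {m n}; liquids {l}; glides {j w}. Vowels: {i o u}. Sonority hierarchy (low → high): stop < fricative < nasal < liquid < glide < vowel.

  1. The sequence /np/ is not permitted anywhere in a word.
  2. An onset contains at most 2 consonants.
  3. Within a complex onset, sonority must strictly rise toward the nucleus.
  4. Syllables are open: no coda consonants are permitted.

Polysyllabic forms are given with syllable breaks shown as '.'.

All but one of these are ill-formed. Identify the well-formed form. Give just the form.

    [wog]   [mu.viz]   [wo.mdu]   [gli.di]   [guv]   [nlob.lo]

[wog] — violates constraint 4: syllable 1 coda /g/ has 1 consonant (> 0) → ill-formed
[mu.viz] — violates constraint 4: syllable 2 coda /z/ has 1 consonant (> 0) → ill-formed
[wo.mdu] — violates constraint 3: syllable 2 onset /md/: /m/ (nasal, 3) → /d/ (stop, 1) does not rise → ill-formed
[gli.di] — σ1 onset /gl/ (1→4 rises), coda /∅/ ok; σ2 onset /d/, coda /∅/ ok → well-formed
[guv] — violates constraint 4: syllable 1 coda /v/ has 1 consonant (> 0) → ill-formed
[nlob.lo] — violates constraint 4: syllable 1 coda /b/ has 1 consonant (> 0) → ill-formed

[gli.di]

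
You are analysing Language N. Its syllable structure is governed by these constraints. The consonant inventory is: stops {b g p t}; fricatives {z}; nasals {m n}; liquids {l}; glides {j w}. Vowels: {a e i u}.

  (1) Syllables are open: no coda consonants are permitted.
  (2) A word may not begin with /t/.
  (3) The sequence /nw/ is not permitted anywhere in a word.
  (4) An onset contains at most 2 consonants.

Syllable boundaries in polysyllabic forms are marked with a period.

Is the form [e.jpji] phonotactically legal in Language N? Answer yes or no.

[e.jpji] — violates constraint 4: syllable 2 onset /jpj/ has 3 consonants (> 2) → phonotactically illegal

no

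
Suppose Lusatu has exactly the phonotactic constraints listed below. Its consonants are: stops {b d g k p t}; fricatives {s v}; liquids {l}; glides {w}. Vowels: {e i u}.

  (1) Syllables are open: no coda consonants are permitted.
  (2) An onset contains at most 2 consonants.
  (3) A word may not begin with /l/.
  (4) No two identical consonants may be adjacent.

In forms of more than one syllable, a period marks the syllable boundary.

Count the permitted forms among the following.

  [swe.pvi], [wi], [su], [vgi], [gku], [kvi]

6

[swe.pvi] — σ1 onset /sw/ (2C), coda /∅/ ok; σ2 onset /pv/ (2C), coda /∅/ ok → permitted
[wi] — σ1 onset /w/, coda /∅/ ok → permitted
[su] — σ1 onset /s/, coda /∅/ ok → permitted
[vgi] — σ1 onset /vg/ (2C), coda /∅/ ok → permitted
[gku] — σ1 onset /gk/ (2C), coda /∅/ ok → permitted
[kvi] — σ1 onset /kv/ (2C), coda /∅/ ok → permitted
Permitted: [swe.pvi], [wi], [su], [vgi], [gku], [kvi] → 6.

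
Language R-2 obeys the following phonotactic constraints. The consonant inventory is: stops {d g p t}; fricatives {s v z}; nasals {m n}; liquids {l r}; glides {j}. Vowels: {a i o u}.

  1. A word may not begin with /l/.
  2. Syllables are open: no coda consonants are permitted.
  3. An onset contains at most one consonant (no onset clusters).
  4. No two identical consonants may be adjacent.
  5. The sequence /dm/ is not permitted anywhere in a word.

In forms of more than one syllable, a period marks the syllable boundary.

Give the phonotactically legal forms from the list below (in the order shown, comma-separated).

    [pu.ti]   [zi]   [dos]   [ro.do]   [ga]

[pu.ti], [zi], [ro.do], [ga]

[pu.ti] — σ1 onset /p/, coda /∅/ ok; σ2 onset /t/, coda /∅/ ok → phonotactically legal
[zi] — σ1 onset /z/, coda /∅/ ok → phonotactically legal
[dos] — violates constraint 2: syllable 1 coda /s/ has 1 consonant (> 0) → phonotactically illegal
[ro.do] — σ1 onset /r/, coda /∅/ ok; σ2 onset /d/, coda /∅/ ok → phonotactically legal
[ga] — σ1 onset /g/, coda /∅/ ok → phonotactically legal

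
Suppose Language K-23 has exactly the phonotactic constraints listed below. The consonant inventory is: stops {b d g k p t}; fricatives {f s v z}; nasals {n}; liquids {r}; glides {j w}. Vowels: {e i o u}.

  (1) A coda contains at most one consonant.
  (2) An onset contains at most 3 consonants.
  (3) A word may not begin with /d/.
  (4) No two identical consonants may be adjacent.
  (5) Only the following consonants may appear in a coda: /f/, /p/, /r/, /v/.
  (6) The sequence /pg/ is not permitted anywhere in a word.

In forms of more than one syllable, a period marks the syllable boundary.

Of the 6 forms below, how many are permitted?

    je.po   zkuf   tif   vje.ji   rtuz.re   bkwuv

5

je.po — σ1 onset /j/, coda /∅/ ok; σ2 onset /p/, coda /∅/ ok → permitted
zkuf — σ1 onset /zk/ (2C), coda /f/ ok → permitted
tif — σ1 onset /t/, coda /f/ ok → permitted
vje.ji — σ1 onset /vj/ (2C), coda /∅/ ok; σ2 onset /j/, coda /∅/ ok → permitted
rtuz.re — violates constraint 5: syllable 1 coda contains /z/, which is not a licensed coda consonant → not permitted
bkwuv — σ1 onset /bkw/ (3C), coda /v/ ok → permitted
Permitted: je.po, zkuf, tif, vje.ji, bkwuv → 5.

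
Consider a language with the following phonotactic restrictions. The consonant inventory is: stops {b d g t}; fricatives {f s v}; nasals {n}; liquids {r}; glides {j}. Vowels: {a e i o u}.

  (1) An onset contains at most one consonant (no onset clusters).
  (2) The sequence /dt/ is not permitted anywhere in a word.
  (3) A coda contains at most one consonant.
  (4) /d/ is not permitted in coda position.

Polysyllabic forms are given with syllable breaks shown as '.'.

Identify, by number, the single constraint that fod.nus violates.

fod.nus: syllable 1 coda contains /d/.
This is a violation of constraint 4: "/d/ is not permitted in coda position."
The remaining constraints (1, 2, 3) are satisfied.

4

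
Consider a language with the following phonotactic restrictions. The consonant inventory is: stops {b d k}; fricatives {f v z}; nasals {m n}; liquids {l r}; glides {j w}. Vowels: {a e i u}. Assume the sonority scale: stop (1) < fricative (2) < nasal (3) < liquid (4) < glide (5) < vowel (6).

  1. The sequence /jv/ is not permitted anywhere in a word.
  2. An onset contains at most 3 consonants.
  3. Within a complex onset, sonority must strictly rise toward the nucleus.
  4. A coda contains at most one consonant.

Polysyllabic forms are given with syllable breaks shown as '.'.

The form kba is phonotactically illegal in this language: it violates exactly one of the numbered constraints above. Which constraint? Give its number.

3

kba: syllable 1 onset /kb/: /k/ (stop, 1) → /b/ (stop, 1) does not rise.
This is a violation of constraint 3: "Within a complex onset, sonority must strictly rise toward the nucleus."
The remaining constraints (1, 2, 4) are satisfied.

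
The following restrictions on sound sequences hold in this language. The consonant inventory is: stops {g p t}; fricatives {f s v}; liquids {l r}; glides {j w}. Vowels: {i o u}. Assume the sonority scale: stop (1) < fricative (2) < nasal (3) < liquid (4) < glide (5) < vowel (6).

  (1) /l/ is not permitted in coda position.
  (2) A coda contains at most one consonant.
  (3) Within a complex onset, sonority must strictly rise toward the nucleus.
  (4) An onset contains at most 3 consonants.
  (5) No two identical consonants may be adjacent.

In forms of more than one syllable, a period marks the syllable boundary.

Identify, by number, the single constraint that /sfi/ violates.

3

/sfi/: syllable 1 onset /sf/: /s/ (fricative, 2) → /f/ (fricative, 2) does not rise.
This is a violation of constraint 3: "Within a complex onset, sonority must strictly rise toward the nucleus."
The remaining constraints (1, 2, 4, 5) are satisfied.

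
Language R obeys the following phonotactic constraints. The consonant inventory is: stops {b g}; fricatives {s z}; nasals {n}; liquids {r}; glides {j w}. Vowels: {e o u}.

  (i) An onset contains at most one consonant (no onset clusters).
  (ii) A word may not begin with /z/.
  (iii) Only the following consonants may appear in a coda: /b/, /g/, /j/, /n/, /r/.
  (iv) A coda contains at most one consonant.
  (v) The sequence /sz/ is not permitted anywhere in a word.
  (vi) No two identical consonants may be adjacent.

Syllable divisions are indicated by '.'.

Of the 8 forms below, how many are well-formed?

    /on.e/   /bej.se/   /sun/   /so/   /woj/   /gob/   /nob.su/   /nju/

/on.e/ — σ1 onset /∅/, coda /n/ ok; σ2 onset /∅/, coda /∅/ ok → well-formed
/bej.se/ — σ1 onset /b/, coda /j/ ok; σ2 onset /s/, coda /∅/ ok → well-formed
/sun/ — σ1 onset /s/, coda /n/ ok → well-formed
/so/ — σ1 onset /s/, coda /∅/ ok → well-formed
/woj/ — σ1 onset /w/, coda /j/ ok → well-formed
/gob/ — σ1 onset /g/, coda /b/ ok → well-formed
/nob.su/ — σ1 onset /n/, coda /b/ ok; σ2 onset /s/, coda /∅/ ok → well-formed
/nju/ — violates constraint (i): syllable 1 onset /nj/ has 2 consonants (> 1) → ill-formed
Well-formed: /on.e/, /bej.se/, /sun/, /so/, /woj/, /gob/, /nob.su/ → 7.

7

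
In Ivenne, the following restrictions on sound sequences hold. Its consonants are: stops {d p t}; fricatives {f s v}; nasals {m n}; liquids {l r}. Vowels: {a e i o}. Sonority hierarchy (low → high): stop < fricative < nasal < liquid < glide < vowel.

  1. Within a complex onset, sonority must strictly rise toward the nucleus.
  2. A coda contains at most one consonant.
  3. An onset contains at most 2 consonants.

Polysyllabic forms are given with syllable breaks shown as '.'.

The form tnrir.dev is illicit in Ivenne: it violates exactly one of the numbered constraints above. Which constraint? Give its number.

tnrir.dev: syllable 1 onset /tnr/ has 3 consonants (> 2).
This is a violation of constraint 3: "An onset contains at most 2 consonants."
The remaining constraints (1, 2) are satisfied.

3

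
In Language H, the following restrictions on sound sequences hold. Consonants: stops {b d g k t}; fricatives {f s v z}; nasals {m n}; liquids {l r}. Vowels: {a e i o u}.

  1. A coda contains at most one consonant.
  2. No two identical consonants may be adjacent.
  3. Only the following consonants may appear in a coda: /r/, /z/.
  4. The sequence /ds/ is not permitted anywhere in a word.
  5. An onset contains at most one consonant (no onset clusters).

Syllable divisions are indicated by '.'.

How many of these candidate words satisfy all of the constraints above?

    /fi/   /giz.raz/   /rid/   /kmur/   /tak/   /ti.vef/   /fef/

/fi/ — σ1 onset /f/, coda /∅/ ok → permitted
/giz.raz/ — σ1 onset /g/, coda /z/ ok; σ2 onset /r/, coda /z/ ok → permitted
/rid/ — violates constraint 3: syllable 1 coda contains /d/, which is not a licensed coda consonant → not permitted
/kmur/ — violates constraint 5: syllable 1 onset /km/ has 2 consonants (> 1) → not permitted
/tak/ — violates constraint 3: syllable 1 coda contains /k/, which is not a licensed coda consonant → not permitted
/ti.vef/ — violates constraint 3: syllable 2 coda contains /f/, which is not a licensed coda consonant → not permitted
/fef/ — violates constraint 3: syllable 1 coda contains /f/, which is not a licensed coda consonant → not permitted
Permitted: /fi/, /giz.raz/ → 2.

2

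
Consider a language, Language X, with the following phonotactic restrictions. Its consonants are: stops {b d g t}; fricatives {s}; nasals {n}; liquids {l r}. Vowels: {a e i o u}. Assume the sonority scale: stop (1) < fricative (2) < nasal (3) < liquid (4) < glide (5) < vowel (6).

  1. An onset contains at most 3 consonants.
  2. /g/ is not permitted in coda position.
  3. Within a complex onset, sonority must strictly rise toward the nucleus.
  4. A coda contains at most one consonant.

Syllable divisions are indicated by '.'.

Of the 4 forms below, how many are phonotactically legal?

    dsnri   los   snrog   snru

2

dsnri — violates constraint 1: syllable 1 onset /dsnr/ has 4 consonants (> 3) → phonotactically illegal
los — σ1 onset /l/, coda /s/ ok → phonotactically legal
snrog — violates constraint 2: syllable 1 coda contains /g/ → phonotactically illegal
snru — σ1 onset /snr/ (2→3→4 rises), coda /∅/ ok → phonotactically legal
Phonotactically legal: los, snru → 2.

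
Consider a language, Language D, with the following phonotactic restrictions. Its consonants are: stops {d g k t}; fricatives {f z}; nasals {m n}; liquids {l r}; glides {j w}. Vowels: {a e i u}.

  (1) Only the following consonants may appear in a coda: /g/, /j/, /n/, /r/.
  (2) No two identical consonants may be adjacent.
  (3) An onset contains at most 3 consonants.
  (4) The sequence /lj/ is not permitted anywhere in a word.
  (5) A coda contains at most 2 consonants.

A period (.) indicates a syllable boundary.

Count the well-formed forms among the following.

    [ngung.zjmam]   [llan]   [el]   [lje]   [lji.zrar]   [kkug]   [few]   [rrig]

[ngung.zjmam] — violates constraint 1: syllable 2 coda contains /m/, which is not a licensed coda consonant → ill-formed
[llan] — violates constraint 2: adjacent identical consonants /ll/ → ill-formed
[el] — violates constraint 1: syllable 1 coda contains /l/, which is not a licensed coda consonant → ill-formed
[lje] — violates constraint 4: contains banned sequence /lj/ → ill-formed
[lji.zrar] — violates constraint 4: contains banned sequence /lj/ → ill-formed
[kkug] — violates constraint 2: adjacent identical consonants /kk/ → ill-formed
[few] — violates constraint 1: syllable 1 coda contains /w/, which is not a licensed coda consonant → ill-formed
[rrig] — violates constraint 2: adjacent identical consonants /rr/ → ill-formed
No form is well-formed → 0.

0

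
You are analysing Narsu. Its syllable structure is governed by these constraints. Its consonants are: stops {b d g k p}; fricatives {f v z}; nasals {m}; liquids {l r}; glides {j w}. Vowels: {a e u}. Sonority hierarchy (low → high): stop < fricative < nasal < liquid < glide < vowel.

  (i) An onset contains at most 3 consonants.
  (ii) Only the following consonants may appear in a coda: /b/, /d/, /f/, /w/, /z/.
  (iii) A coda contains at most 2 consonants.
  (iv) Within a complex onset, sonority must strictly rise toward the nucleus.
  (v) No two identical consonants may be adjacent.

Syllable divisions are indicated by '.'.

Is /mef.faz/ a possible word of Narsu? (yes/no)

no

/mef.faz/ — violates constraint (v): adjacent identical consonants /ff/ → phonotactically illegal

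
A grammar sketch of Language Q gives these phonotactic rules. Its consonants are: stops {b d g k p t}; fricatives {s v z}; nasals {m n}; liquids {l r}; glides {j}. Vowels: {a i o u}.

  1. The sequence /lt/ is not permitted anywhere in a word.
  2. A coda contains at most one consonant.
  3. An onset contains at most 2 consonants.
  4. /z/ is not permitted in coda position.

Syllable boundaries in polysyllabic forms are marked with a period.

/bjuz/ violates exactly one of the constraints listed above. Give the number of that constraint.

4

/bjuz/: syllable 1 coda contains /z/.
This is a violation of constraint 4: "/z/ is not permitted in coda position."
The remaining constraints (1, 2, 3) are satisfied.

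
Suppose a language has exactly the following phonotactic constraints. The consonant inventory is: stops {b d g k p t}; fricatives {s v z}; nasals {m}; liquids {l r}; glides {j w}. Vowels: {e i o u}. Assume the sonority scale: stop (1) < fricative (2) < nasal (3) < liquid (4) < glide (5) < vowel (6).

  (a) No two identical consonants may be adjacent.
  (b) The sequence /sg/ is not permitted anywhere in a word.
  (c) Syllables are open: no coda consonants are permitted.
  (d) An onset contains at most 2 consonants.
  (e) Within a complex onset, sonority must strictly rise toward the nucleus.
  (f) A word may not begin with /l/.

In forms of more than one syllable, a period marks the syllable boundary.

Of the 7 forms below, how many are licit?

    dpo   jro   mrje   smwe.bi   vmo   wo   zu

3

dpo — violates constraint (e): syllable 1 onset /dp/: /d/ (stop, 1) → /p/ (stop, 1) does not rise → illicit
jro — violates constraint (e): syllable 1 onset /jr/: /j/ (glide, 5) → /r/ (liquid, 4) does not rise → illicit
mrje — violates constraint (d): syllable 1 onset /mrj/ has 3 consonants (> 2) → illicit
smwe.bi — violates constraint (d): syllable 1 onset /smw/ has 3 consonants (> 2) → illicit
vmo — σ1 onset /vm/ (2→3 rises), coda /∅/ ok → licit
wo — σ1 onset /w/, coda /∅/ ok → licit
zu — σ1 onset /z/, coda /∅/ ok → licit
Licit: vmo, wo, zu → 3.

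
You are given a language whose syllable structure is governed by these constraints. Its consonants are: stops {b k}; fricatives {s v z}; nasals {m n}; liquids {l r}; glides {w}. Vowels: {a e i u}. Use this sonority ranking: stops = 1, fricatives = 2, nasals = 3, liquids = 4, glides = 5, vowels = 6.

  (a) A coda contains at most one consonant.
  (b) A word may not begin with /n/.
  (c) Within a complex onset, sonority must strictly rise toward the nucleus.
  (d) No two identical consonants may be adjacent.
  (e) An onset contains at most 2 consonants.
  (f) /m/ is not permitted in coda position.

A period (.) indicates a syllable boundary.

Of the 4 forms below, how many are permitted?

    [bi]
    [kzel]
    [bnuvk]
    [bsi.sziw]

[bi] — σ1 onset /b/, coda /∅/ ok → permitted
[kzel] — σ1 onset /kz/ (1→2 rises), coda /l/ ok → permitted
[bnuvk] — violates constraint (a): syllable 1 coda /vk/ has 2 consonants (> 1) → not permitted
[bsi.sziw] — violates constraint (c): syllable 2 onset /sz/: /s/ (fricative, 2) → /z/ (fricative, 2) does not rise → not permitted
Permitted: [bi], [kzel] → 2.

2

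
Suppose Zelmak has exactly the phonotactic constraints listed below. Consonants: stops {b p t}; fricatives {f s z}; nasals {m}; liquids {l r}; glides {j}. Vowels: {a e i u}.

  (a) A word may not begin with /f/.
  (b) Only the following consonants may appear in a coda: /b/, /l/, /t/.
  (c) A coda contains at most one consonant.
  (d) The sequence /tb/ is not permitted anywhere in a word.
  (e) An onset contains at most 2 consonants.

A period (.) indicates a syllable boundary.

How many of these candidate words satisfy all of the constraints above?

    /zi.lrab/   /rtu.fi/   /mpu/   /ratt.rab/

/zi.lrab/ — σ1 onset /z/, coda /∅/ ok; σ2 onset /lr/ (2C), coda /b/ ok → permitted
/rtu.fi/ — σ1 onset /rt/ (2C), coda /∅/ ok; σ2 onset /f/, coda /∅/ ok → permitted
/mpu/ — σ1 onset /mp/ (2C), coda /∅/ ok → permitted
/ratt.rab/ — violates constraint (c): syllable 1 coda /tt/ has 2 consonants (> 1) → not permitted
Permitted: /zi.lrab/, /rtu.fi/, /mpu/ → 3.

3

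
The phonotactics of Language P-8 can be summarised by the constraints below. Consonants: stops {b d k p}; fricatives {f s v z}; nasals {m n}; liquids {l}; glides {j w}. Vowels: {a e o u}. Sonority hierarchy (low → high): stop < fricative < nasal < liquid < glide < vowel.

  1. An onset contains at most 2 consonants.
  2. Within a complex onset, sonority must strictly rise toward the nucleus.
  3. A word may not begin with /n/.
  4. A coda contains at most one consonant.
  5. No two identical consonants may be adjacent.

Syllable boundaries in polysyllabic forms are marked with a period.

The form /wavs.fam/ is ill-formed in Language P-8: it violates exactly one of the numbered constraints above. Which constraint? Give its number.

4

/wavs.fam/: syllable 1 coda /vs/ has 2 consonants (> 1).
This is a violation of constraint 4: "A coda contains at most one consonant."
The remaining constraints (1, 2, 3, 5) are satisfied.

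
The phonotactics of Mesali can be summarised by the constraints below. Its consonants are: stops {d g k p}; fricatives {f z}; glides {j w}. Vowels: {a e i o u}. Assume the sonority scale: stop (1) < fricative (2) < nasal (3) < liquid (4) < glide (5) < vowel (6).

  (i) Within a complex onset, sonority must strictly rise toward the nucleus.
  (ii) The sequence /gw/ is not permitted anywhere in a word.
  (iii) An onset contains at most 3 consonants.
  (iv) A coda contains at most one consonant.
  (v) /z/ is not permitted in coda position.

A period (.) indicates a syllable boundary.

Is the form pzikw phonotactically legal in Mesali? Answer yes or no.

pzikw — violates constraint (iv): syllable 1 coda /kw/ has 2 consonants (> 1) → phonotactically illegal

no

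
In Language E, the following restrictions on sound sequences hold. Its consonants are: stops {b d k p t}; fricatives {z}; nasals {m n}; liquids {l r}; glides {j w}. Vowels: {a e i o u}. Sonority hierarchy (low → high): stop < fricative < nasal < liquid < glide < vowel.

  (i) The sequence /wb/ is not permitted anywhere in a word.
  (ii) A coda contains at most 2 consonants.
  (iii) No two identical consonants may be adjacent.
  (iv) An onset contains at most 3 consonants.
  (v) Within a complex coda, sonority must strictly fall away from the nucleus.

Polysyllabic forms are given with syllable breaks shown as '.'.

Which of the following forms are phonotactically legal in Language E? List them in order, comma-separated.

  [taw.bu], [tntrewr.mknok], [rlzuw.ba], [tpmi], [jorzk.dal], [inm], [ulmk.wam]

[tpmi]

[taw.bu] — violates constraint (i): contains banned sequence /wb/ → phonotactically illegal
[tntrewr.mknok] — violates constraint (iv): syllable 1 onset /tntr/ has 4 consonants (> 3) → phonotactically illegal
[rlzuw.ba] — violates constraint (i): contains banned sequence /wb/ → phonotactically illegal
[tpmi] — σ1 onset /tpm/ (3C), coda /∅/ ok → phonotactically legal
[jorzk.dal] — violates constraint (ii): syllable 1 coda /rzk/ has 3 consonants (> 2) → phonotactically illegal
[inm] — violates constraint (v): syllable 1 coda /nm/: /n/ (nasal, 3) → /m/ (nasal, 3) does not fall → phonotactically illegal
[ulmk.wam] — violates constraint (ii): syllable 1 coda /lmk/ has 3 consonants (> 2) → phonotactically illegal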